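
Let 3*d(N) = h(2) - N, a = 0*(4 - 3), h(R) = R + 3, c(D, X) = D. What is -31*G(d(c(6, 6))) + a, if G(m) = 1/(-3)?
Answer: 31/3 ≈ 10.333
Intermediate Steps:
h(R) = 3 + R
a = 0 (a = 0*1 = 0)
d(N) = 5/3 - N/3 (d(N) = ((3 + 2) - N)/3 = (5 - N)/3 = 5/3 - N/3)
G(m) = -1/3
-31*G(d(c(6, 6))) + a = -31*(-1/3) + 0 = 31/3 + 0 = 31/3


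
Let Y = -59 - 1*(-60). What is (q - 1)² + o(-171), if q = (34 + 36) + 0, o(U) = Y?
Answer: 4762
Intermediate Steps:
Y = 1 (Y = -59 + 60 = 1)
o(U) = 1
q = 70 (q = 70 + 0 = 70)
(q - 1)² + o(-171) = (70 - 1)² + 1 = 69² + 1 = 4761 + 1 = 4762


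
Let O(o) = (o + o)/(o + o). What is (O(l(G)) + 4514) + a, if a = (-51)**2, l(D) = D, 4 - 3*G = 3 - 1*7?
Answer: 7116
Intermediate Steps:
G = 8/3 (G = 4/3 - (3 - 1*7)/3 = 4/3 - (3 - 7)/3 = 4/3 - 1/3*(-4) = 4/3 + 4/3 = 8/3 ≈ 2.6667)
O(o) = 1 (O(o) = (2*o)/((2*o)) = (2*o)*(1/(2*o)) = 1)
a = 2601
(O(l(G)) + 4514) + a = (1 + 4514) + 2601 = 4515 + 2601 = 7116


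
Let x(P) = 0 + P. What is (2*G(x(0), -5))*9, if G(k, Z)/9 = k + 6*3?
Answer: 2916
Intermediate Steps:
x(P) = P
G(k, Z) = 162 + 9*k (G(k, Z) = 9*(k + 6*3) = 9*(k + 18) = 9*(18 + k) = 162 + 9*k)
(2*G(x(0), -5))*9 = (2*(162 + 9*0))*9 = (2*(162 + 0))*9 = (2*162)*9 = 324*9 = 2916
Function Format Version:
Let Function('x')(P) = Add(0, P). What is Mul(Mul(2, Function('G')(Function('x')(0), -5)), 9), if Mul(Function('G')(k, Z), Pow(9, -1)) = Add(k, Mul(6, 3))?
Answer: 2916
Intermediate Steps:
Function('x')(P) = P
Function('G')(k, Z) = Add(162, Mul(9, k)) (Function('G')(k, Z) = Mul(9, Add(k, Mul(6, 3))) = Mul(9, Add(k, 18)) = Mul(9, Add(18, k)) = Add(162, Mul(9, k)))
Mul(Mul(2, Function('G')(Function('x')(0), -5)), 9) = Mul(Mul(2, Add(162, Mul(9, 0))), 9) = Mul(Mul(2, Add(162, 0)), 9) = Mul(Mul(2, 162), 9) = Mul(324, 9) = 2916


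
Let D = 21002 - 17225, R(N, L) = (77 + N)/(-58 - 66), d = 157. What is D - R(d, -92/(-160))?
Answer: 234291/62 ≈ 3778.9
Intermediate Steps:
R(N, L) = -77/124 - N/124 (R(N, L) = (77 + N)/(-124) = (77 + N)*(-1/124) = -77/124 - N/124)
D = 3777
D - R(d, -92/(-160)) = 3777 - (-77/124 - 1/124*157) = 3777 - (-77/124 - 157/124) = 3777 - 1*(-117/62) = 3777 + 117/62 = 234291/62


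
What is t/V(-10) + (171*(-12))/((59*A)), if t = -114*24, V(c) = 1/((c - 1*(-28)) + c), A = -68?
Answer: -21953151/1003 ≈ -21888.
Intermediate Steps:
V(c) = 1/(28 + 2*c) (V(c) = 1/((c + 28) + c) = 1/((28 + c) + c) = 1/(28 + 2*c))
t = -2736
t/V(-10) + (171*(-12))/((59*A)) = -2736/(1/(2*(14 - 10))) + (171*(-12))/((59*(-68))) = -2736/((1/2)/4) - 2052/(-4012) = -2736/((1/2)*(1/4)) - 2052*(-1/4012) = -2736/1/8 + 513/1003 = -2736*8 + 513/1003 = -21888 + 513/1003 = -21953151/1003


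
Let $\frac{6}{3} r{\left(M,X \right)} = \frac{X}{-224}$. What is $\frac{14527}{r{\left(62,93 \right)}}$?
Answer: $- \frac{6508096}{93} \approx -69980.0$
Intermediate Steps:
$r{\left(M,X \right)} = - \frac{X}{448}$ ($r{\left(M,X \right)} = \frac{X \frac{1}{-224}}{2} = \frac{X \left(- \frac{1}{224}\right)}{2} = \frac{\left(- \frac{1}{224}\right) X}{2} = - \frac{X}{448}$)
$\frac{14527}{r{\left(62,93 \right)}} = \frac{14527}{\left(- \frac{1}{448}\right) 93} = \frac{14527}{- \frac{93}{448}} = 14527 \left(- \frac{448}{93}\right) = - \frac{6508096}{93}$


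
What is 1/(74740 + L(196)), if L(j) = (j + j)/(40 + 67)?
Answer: 107/7997572 ≈ 1.3379e-5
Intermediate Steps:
L(j) = 2*j/107 (L(j) = (2*j)/107 = (2*j)*(1/107) = 2*j/107)
1/(74740 + L(196)) = 1/(74740 + (2/107)*196) = 1/(74740 + 392/107) = 1/(7997572/107) = 107/7997572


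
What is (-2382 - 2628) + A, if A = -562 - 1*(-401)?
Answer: -5171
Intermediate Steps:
A = -161 (A = -562 + 401 = -161)
(-2382 - 2628) + A = (-2382 - 2628) - 161 = -5010 - 161 = -5171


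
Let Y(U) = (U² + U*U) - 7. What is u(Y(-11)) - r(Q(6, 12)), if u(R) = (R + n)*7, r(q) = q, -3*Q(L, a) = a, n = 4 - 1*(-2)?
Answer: 1691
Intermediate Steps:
n = 6 (n = 4 + 2 = 6)
Q(L, a) = -a/3
Y(U) = -7 + 2*U² (Y(U) = (U² + U²) - 7 = 2*U² - 7 = -7 + 2*U²)
u(R) = 42 + 7*R (u(R) = (R + 6)*7 = (6 + R)*7 = 42 + 7*R)
u(Y(-11)) - r(Q(6, 12)) = (42 + 7*(-7 + 2*(-11)²)) - (-1)*12/3 = (42 + 7*(-7 + 2*121)) - 1*(-4) = (42 + 7*(-7 + 242)) + 4 = (42 + 7*235) + 4 = (42 + 1645) + 4 = 1687 + 4 = 1691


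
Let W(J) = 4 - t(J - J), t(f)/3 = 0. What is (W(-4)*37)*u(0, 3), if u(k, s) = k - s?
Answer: -444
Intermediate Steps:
t(f) = 0 (t(f) = 3*0 = 0)
W(J) = 4 (W(J) = 4 - 1*0 = 4 + 0 = 4)
(W(-4)*37)*u(0, 3) = (4*37)*(0 - 1*3) = 148*(0 - 3) = 148*(-3) = -444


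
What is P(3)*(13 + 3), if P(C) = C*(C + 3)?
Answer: 288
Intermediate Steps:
P(C) = C*(3 + C)
P(3)*(13 + 3) = (3*(3 + 3))*(13 + 3) = (3*6)*16 = 18*16 = 288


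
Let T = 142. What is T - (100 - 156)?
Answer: 198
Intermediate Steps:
T - (100 - 156) = 142 - (100 - 156) = 142 - 1*(-56) = 142 + 56 = 198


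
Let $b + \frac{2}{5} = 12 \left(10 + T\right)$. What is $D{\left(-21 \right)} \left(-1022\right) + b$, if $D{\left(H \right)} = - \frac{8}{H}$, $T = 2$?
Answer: $- \frac{3686}{15} \approx -245.73$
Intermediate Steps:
$b = \frac{718}{5}$ ($b = - \frac{2}{5} + 12 \left(10 + 2\right) = - \frac{2}{5} + 12 \cdot 12 = - \frac{2}{5} + 144 = \frac{718}{5} \approx 143.6$)
$D{\left(-21 \right)} \left(-1022\right) + b = - \frac{8}{-21} \left(-1022\right) + \frac{718}{5} = \left(-8\right) \left(- \frac{1}{21}\right) \left(-1022\right) + \frac{718}{5} = \frac{8}{21} \left(-1022\right) + \frac{718}{5} = - \frac{1168}{3} + \frac{718}{5} = - \frac{3686}{15}$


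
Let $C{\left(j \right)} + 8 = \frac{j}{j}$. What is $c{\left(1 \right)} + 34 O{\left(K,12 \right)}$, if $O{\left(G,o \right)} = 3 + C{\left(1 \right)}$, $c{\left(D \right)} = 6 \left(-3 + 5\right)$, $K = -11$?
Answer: $-124$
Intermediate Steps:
$C{\left(j \right)} = -7$ ($C{\left(j \right)} = -8 + \frac{j}{j} = -8 + 1 = -7$)
$c{\left(D \right)} = 12$ ($c{\left(D \right)} = 6 \cdot 2 = 12$)
$O{\left(G,o \right)} = -4$ ($O{\left(G,o \right)} = 3 - 7 = -4$)
$c{\left(1 \right)} + 34 O{\left(K,12 \right)} = 12 + 34 \left(-4\right) = 12 - 136 = -124$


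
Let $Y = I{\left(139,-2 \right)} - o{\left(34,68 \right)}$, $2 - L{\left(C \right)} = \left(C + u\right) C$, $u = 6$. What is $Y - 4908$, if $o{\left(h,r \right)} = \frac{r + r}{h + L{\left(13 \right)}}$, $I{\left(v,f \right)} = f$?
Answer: $- \frac{1035874}{211} \approx -4909.4$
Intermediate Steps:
$L{\left(C \right)} = 2 - C \left(6 + C\right)$ ($L{\left(C \right)} = 2 - \left(C + 6\right) C = 2 - \left(6 + C\right) C = 2 - C \left(6 + C\right)$)
$o{\left(h,r \right)} = \frac{2 r}{-245 + h}$ ($o{\left(h,r \right)} = \frac{r + r}{h - 245} = \frac{2 r}{h - 245} = \frac{2 r}{-245 + h}$)
$Y = - \frac{286}{211}$ ($Y = -2 - 2 \cdot 68 \frac{1}{-245 + 34} = -2 - 2 \cdot 68 \frac{1}{-211} = -2 - 2 \cdot 68 \left(- \frac{1}{211}\right) = -2 - - \frac{136}{211} = -2 + \frac{136}{211} = - \frac{286}{211} \approx -1.3554$)
$Y - 4908 = - \frac{286}{211} - 4908 = - \frac{1035874}{211}$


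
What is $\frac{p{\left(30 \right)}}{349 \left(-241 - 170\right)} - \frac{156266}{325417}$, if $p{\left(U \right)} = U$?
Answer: $- \frac{7474800428}{15559163021} \approx -0.48041$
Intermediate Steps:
$\frac{p{\left(30 \right)}}{349 \left(-241 - 170\right)} - \frac{156266}{325417} = \frac{30}{349 \left(-241 - 170\right)} - \frac{156266}{325417} = \frac{30}{349 \left(-411\right)} - \frac{156266}{325417} = \frac{30}{-143439} - \frac{156266}{325417} = 30 \left(- \frac{1}{143439}\right) - \frac{156266}{325417} = - \frac{10}{47813} - \frac{156266}{325417} = - \frac{7474800428}{15559163021}$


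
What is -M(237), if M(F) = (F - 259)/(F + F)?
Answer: 11/237 ≈ 0.046413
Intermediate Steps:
M(F) = (-259 + F)/(2*F) (M(F) = (-259 + F)/((2*F)) = (-259 + F)*(1/(2*F)) = (-259 + F)/(2*F))
-M(237) = -(-259 + 237)/(2*237) = -(-22)/(2*237) = -1*(-11/237) = 11/237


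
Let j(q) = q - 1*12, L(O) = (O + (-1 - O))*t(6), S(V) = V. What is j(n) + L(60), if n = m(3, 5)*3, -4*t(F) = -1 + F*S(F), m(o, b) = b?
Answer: 47/4 ≈ 11.750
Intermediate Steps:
t(F) = ¼ - F²/4 (t(F) = -(-1 + F*F)/4 = -(-1 + F²)/4 = ¼ - F²/4)
n = 15 (n = 5*3 = 15)
L(O) = 35/4 (L(O) = (O + (-1 - O))*(¼ - ¼*6²) = -(¼ - ¼*36) = -(¼ - 9) = -1*(-35/4) = 35/4)
j(q) = -12 + q (j(q) = q - 12 = -12 + q)
j(n) + L(60) = (-12 + 15) + 35/4 = 3 + 35/4 = 47/4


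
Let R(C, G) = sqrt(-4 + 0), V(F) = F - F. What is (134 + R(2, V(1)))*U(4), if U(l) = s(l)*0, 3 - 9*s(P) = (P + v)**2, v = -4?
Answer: 0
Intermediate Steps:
s(P) = 1/3 - (-4 + P)**2/9 (s(P) = 1/3 - (P - 4)**2/9 = 1/3 - (-4 + P)**2/9)
V(F) = 0
R(C, G) = 2*I (R(C, G) = sqrt(-4) = 2*I)
U(l) = 0 (U(l) = (1/3 - (-4 + l)**2/9)*0 = 0)
(134 + R(2, V(1)))*U(4) = (134 + 2*I)*0 = 0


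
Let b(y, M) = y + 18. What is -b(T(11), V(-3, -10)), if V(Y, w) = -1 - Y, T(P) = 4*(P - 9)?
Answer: -26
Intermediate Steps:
T(P) = -36 + 4*P (T(P) = 4*(-9 + P) = -36 + 4*P)
b(y, M) = 18 + y
-b(T(11), V(-3, -10)) = -(18 + (-36 + 4*11)) = -(18 + (-36 + 44)) = -(18 + 8) = -1*26 = -26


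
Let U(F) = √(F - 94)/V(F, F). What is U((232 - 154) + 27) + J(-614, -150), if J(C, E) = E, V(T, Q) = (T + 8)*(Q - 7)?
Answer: -150 + √11/11074 ≈ -150.00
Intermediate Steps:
V(T, Q) = (-7 + Q)*(8 + T) (V(T, Q) = (8 + T)*(-7 + Q) = (-7 + Q)*(8 + T))
U(F) = √(-94 + F)/(-56 + F + F²) (U(F) = √(F - 94)/(-56 - 7*F + 8*F + F*F) = √(-94 + F)/(-56 - 7*F + 8*F + F²) = √(-94 + F)/(-56 + F + F²))
U((232 - 154) + 27) + J(-614, -150) = √(-94 + ((232 - 154) + 27))/(-56 + ((232 - 154) + 27) + ((232 - 154) + 27)²) - 150 = √(-94 + (78 + 27))/(-56 + (78 + 27) + (78 + 27)²) - 150 = √(-94 + 105)/(-56 + 105 + 105²) - 150 = √11/(-56 + 105 + 11025) - 150 = √11/11074 - 150 = -150 + √11/11074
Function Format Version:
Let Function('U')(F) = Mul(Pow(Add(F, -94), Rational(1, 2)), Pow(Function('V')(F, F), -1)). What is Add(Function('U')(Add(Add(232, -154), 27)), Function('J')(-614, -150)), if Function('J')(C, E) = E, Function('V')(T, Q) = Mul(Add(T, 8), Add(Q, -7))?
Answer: Add(-150, Mul(Rational(1, 11074), Pow(11, Rational(1, 2)))) ≈ -150.00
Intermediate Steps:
Function('V')(T, Q) = Mul(Add(-7, Q), Add(8, T)) (Function('V')(T, Q) = Mul(Add(8, T), Add(-7, Q)) = Mul(Add(-7, Q), Add(8, T)))
Function('U')(F) = Mul(Pow(Add(-94, F), Rational(1, 2)), Pow(Add(-56, F, Pow(F, 2)), -1)) (Function('U')(F) = Mul(Pow(Add(F, -94), Rational(1, 2)), Pow(Add(-56, Mul(-7, F), Mul(8, F), Mul(F, F)), -1)) = Mul(Pow(Add(-94, F), Rational(1, 2)), Pow(Add(-56, Mul(-7, F), Mul(8, F), Pow(F, 2)), -1)) = Mul(Pow(Add(-94, F), Rational(1, 2)), Pow(Add(-56, F, Pow(F, 2)), -1)))
Add(Function('U')(Add(Add(232, -154), 27)), Function('J')(-614, -150)) = Add(Mul(Pow(Add(-94, Add(Add(232, -154), 27)), Rational(1, 2)), Pow(Add(-56, Add(Add(232, -154), 27), Pow(Add(Add(232, -154), 27), 2)), -1)), -150) = Add(Mul(Pow(Add(-94, Add(78, 27)), Rational(1, 2)), Pow(Add(-56, Add(78, 27), Pow(Add(78, 27), 2)), -1)), -150) = Add(Mul(Pow(Add(-94, 105), Rational(1, 2)), Pow(Add(-56, 105, Pow(105, 2)), -1)), -150) = Add(Mul(Pow(11, Rational(1, 2)), Pow(Add(-56, 105, 11025), -1)), -150) = Add(Mul(Pow(11, Rational(1, 2)), Pow(11074, -1)), -150) = Add(Mul(Pow(11, Rational(1, 2)), Rational(1, 11074)), -150) = Add(Mul(Rational(1, 11074), Pow(11, Rational(1, 2))), -150) = Add(-150, Mul(Rational(1, 11074), Pow(11, Rational(1, 2))))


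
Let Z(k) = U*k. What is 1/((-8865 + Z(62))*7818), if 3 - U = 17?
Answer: -1/76092594 ≈ -1.3142e-8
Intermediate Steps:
U = -14 (U = 3 - 1*17 = 3 - 17 = -14)
Z(k) = -14*k
1/((-8865 + Z(62))*7818) = 1/(-8865 - 14*62*7818) = (1/7818)/(-8865 - 868) = (1/7818)/(-9733) = -1/9733*1/7818 = -1/76092594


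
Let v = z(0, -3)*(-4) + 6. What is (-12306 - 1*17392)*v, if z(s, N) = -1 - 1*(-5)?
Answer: 296980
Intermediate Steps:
z(s, N) = 4 (z(s, N) = -1 + 5 = 4)
v = -10 (v = 4*(-4) + 6 = -16 + 6 = -10)
(-12306 - 1*17392)*v = (-12306 - 1*17392)*(-10) = (-12306 - 17392)*(-10) = -29698*(-10) = 296980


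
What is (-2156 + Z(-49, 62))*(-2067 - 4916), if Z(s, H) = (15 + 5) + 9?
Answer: 14852841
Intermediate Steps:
Z(s, H) = 29 (Z(s, H) = 20 + 9 = 29)
(-2156 + Z(-49, 62))*(-2067 - 4916) = (-2156 + 29)*(-2067 - 4916) = -2127*(-6983) = 14852841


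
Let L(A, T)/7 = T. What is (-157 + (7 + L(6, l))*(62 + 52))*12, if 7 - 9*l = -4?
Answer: 19396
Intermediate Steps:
l = 11/9 (l = 7/9 - ⅑*(-4) = 7/9 + 4/9 = 11/9 ≈ 1.2222)
L(A, T) = 7*T
(-157 + (7 + L(6, l))*(62 + 52))*12 = (-157 + (7 + 7*(11/9))*(62 + 52))*12 = (-157 + (7 + 77/9)*114)*12 = (-157 + (140/9)*114)*12 = (-157 + 5320/3)*12 = (4849/3)*12 = 19396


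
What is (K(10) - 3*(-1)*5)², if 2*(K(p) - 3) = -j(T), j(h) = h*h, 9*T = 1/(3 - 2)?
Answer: 8497225/26244 ≈ 323.78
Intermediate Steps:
T = ⅑ (T = 1/(9*(3 - 2)) = (⅑)/1 = (⅑)*1 = ⅑ ≈ 0.11111)
j(h) = h²
K(p) = 485/162 (K(p) = 3 + (-(⅑)²)/2 = 3 + (-1*1/81)/2 = 3 + (½)*(-1/81) = 3 - 1/162 = 485/162)
(K(10) - 3*(-1)*5)² = (485/162 - 3*(-1)*5)² = (485/162 + 3*5)² = (485/162 + 15)² = (2915/162)² = 8497225/26244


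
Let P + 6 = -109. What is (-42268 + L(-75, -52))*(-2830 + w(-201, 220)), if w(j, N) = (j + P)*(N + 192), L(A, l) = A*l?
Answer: 5103788096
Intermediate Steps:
P = -115 (P = -6 - 109 = -115)
w(j, N) = (-115 + j)*(192 + N) (w(j, N) = (j - 115)*(N + 192) = (-115 + j)*(192 + N))
(-42268 + L(-75, -52))*(-2830 + w(-201, 220)) = (-42268 - 75*(-52))*(-2830 + (-22080 - 115*220 + 192*(-201) + 220*(-201))) = (-42268 + 3900)*(-2830 + (-22080 - 25300 - 38592 - 44220)) = -38368*(-2830 - 130192) = -38368*(-133022) = 5103788096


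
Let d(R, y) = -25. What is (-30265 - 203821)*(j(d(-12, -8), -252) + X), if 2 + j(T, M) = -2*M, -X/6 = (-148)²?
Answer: 30647007292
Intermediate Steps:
X = -131424 (X = -6*(-148)² = -6*21904 = -131424)
j(T, M) = -2 - 2*M
(-30265 - 203821)*(j(d(-12, -8), -252) + X) = (-30265 - 203821)*((-2 - 2*(-252)) - 131424) = -234086*((-2 + 504) - 131424) = -234086*(502 - 131424) = -234086*(-130922) = 30647007292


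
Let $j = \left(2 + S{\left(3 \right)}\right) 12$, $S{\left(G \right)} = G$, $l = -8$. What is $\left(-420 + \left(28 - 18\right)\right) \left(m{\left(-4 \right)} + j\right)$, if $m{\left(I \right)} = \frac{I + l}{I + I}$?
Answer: $-25215$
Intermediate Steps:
$j = 60$ ($j = \left(2 + 3\right) 12 = 5 \cdot 12 = 60$)
$m{\left(I \right)} = \frac{-8 + I}{2 I}$ ($m{\left(I \right)} = \frac{I - 8}{I + I} = \frac{-8 + I}{2 I}$)
$\left(-420 + \left(28 - 18\right)\right) \left(m{\left(-4 \right)} + j\right) = \left(-420 + \left(28 - 18\right)\right) \left(\frac{-8 - 4}{2 \left(-4\right)} + 60\right) = \left(-420 + \left(28 - 18\right)\right) \left(\frac{1}{2} \left(- \frac{1}{4}\right) \left(-12\right) + 60\right) = \left(-420 + 10\right) \left(\frac{3}{2} + 60\right) = \left(-410\right) \frac{123}{2} = -25215$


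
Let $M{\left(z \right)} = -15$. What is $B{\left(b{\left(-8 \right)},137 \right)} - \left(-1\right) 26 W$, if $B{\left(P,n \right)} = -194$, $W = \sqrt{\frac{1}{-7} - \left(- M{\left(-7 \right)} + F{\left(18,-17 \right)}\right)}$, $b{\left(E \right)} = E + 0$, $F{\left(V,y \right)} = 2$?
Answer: $-194 + \frac{52 i \sqrt{210}}{7} \approx -194.0 + 107.65 i$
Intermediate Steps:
$b{\left(E \right)} = E$
$W = \frac{2 i \sqrt{210}}{7}$ ($W = \sqrt{\frac{1}{-7} - 17} = \sqrt{- \frac{1}{7} - 17} = \sqrt{- \frac{120}{7}} = \frac{2 i \sqrt{210}}{7} \approx 4.1404 i$)
$B{\left(b{\left(-8 \right)},137 \right)} - \left(-1\right) 26 W = -194 - \left(-1\right) 26 \frac{2 i \sqrt{210}}{7} = -194 - - 26 \frac{2 i \sqrt{210}}{7} = -194 - - \frac{52 i \sqrt{210}}{7} = -194 + \frac{52 i \sqrt{210}}{7}$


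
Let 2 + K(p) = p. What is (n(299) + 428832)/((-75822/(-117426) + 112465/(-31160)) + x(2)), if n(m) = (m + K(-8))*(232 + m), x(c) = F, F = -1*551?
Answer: -71019978947352/67564982791 ≈ -1051.1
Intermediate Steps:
K(p) = -2 + p
F = -551
x(c) = -551
n(m) = (-10 + m)*(232 + m) (n(m) = (m + (-2 - 8))*(232 + m) = (m - 10)*(232 + m) = (-10 + m)*(232 + m))
(n(299) + 428832)/((-75822/(-117426) + 112465/(-31160)) + x(2)) = ((-2320 + 299**2 + 222*299) + 428832)/((-75822/(-117426) + 112465/(-31160)) - 551) = ((-2320 + 89401 + 66378) + 428832)/((-75822*(-1/117426) + 112465*(-1/31160)) - 551) = (153459 + 428832)/((12637/19571 - 22493/6232) - 551) = 582291/(-361456719/121966472 - 551) = 582291/(-67564982791/121966472) = 582291*(-121966472/67564982791) = -71019978947352/67564982791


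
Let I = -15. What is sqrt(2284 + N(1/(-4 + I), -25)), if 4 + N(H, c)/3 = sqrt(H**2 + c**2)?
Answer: sqrt(820192 + 57*sqrt(225626))/19 ≈ 48.446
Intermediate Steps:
N(H, c) = -12 + 3*sqrt(H**2 + c**2)
sqrt(2284 + N(1/(-4 + I), -25)) = sqrt(2284 + (-12 + 3*sqrt((1/(-4 - 15))**2 + (-25)**2))) = sqrt(2284 + (-12 + 3*sqrt((1/(-19))**2 + 625))) = sqrt(2284 + (-12 + 3*sqrt((-1/19)**2 + 625))) = sqrt(2284 + (-12 + 3*sqrt(1/361 + 625))) = sqrt(2284 + (-12 + 3*sqrt(225626/361))) = sqrt(2284 + (-12 + 3*(sqrt(225626)/19))) = sqrt(2284 + (-12 + 3*sqrt(225626)/19)) = sqrt(2272 + 3*sqrt(225626)/19)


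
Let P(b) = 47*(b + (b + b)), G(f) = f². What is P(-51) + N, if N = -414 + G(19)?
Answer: -7244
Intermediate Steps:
P(b) = 141*b (P(b) = 47*(b + 2*b) = 47*(3*b) = 141*b)
N = -53 (N = -414 + 19² = -414 + 361 = -53)
P(-51) + N = 141*(-51) - 53 = -7191 - 53 = -7244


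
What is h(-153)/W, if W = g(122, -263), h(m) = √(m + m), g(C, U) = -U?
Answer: 3*I*√34/263 ≈ 0.066513*I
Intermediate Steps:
h(m) = √2*√m (h(m) = √(2*m) = √2*√m)
W = 263 (W = -1*(-263) = 263)
h(-153)/W = (√2*√(-153))/263 = (√2*(3*I*√17))*(1/263) = (3*I*√34)*(1/263) = 3*I*√34/263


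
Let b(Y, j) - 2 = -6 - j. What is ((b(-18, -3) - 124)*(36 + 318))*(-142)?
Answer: 6283500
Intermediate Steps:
b(Y, j) = -4 - j (b(Y, j) = 2 + (-6 - j) = -4 - j)
((b(-18, -3) - 124)*(36 + 318))*(-142) = (((-4 - 1*(-3)) - 124)*(36 + 318))*(-142) = (((-4 + 3) - 124)*354)*(-142) = ((-1 - 124)*354)*(-142) = -125*354*(-142) = -44250*(-142) = 6283500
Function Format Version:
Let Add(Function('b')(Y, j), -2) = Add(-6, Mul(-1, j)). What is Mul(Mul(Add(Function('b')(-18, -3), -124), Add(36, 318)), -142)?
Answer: 6283500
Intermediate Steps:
Function('b')(Y, j) = Add(-4, Mul(-1, j)) (Function('b')(Y, j) = Add(2, Add(-6, Mul(-1, j))) = Add(-4, Mul(-1, j)))
Mul(Mul(Add(Function('b')(-18, -3), -124), Add(36, 318)), -142) = Mul(Mul(Add(Add(-4, Mul(-1, -3)), -124), Add(36, 318)), -142) = Mul(Mul(Add(Add(-4, 3), -124), 354), -142) = Mul(Mul(Add(-1, -124), 354), -142) = Mul(Mul(-125, 354), -142) = Mul(-44250, -142) = 6283500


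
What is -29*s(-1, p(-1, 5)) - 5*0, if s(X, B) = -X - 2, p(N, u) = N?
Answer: 29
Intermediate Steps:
s(X, B) = -2 - X
-29*s(-1, p(-1, 5)) - 5*0 = -29*(-2 - 1*(-1)) - 5*0 = -29*(-2 + 1) + 0 = -29*(-1) + 0 = 29 + 0 = 29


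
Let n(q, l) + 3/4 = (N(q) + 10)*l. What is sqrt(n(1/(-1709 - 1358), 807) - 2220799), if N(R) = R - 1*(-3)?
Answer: I*sqrt(83164989674191)/6134 ≈ 1486.7*I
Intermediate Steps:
N(R) = 3 + R (N(R) = R + 3 = 3 + R)
n(q, l) = -3/4 + l*(13 + q) (n(q, l) = -3/4 + ((3 + q) + 10)*l = -3/4 + (13 + q)*l = -3/4 + l*(13 + q))
sqrt(n(1/(-1709 - 1358), 807) - 2220799) = sqrt((-3/4 + 13*807 + 807/(-1709 - 1358)) - 2220799) = sqrt((-3/4 + 10491 + 807/(-3067)) - 2220799) = sqrt((-3/4 + 10491 + 807*(-1/3067)) - 2220799) = sqrt((-3/4 + 10491 - 807/3067) - 2220799) = sqrt(128691159/12268 - 2220799) = sqrt(-27116070973/12268) = I*sqrt(83164989674191)/6134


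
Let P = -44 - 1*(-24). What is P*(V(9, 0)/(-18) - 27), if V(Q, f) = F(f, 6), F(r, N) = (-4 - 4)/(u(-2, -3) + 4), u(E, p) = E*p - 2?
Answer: 4850/9 ≈ 538.89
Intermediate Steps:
u(E, p) = -2 + E*p
F(r, N) = -1 (F(r, N) = (-4 - 4)/((-2 - 2*(-3)) + 4) = -8/((-2 + 6) + 4) = -8/(4 + 4) = -8/8 = -8*⅛ = -1)
V(Q, f) = -1
P = -20 (P = -44 + 24 = -20)
P*(V(9, 0)/(-18) - 27) = -20*(-1/(-18) - 27) = -20*(-1*(-1/18) - 27) = -20*(1/18 - 27) = -20*(-485/18) = 4850/9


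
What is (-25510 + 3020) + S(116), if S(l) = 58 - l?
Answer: -22548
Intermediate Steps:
(-25510 + 3020) + S(116) = (-25510 + 3020) + (58 - 1*116) = -22490 + (58 - 116) = -22490 - 58 = -22548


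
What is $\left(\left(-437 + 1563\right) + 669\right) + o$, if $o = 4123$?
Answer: $5918$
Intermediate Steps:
$\left(\left(-437 + 1563\right) + 669\right) + o = \left(\left(-437 + 1563\right) + 669\right) + 4123 = \left(1126 + 669\right) + 4123 = 1795 + 4123 = 5918$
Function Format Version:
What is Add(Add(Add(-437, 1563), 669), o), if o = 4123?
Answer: 5918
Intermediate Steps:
Add(Add(Add(-437, 1563), 669), o) = Add(Add(Add(-437, 1563), 669), 4123) = Add(Add(1126, 669), 4123) = Add(1795, 4123) = 5918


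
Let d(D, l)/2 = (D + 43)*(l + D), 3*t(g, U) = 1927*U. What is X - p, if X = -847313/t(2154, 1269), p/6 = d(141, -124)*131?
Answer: -4008126870449/815121 ≈ -4.9172e+6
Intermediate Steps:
t(g, U) = 1927*U/3 (t(g, U) = (1927*U)/3 = 1927*U/3)
d(D, l) = 2*(43 + D)*(D + l) (d(D, l) = 2*((D + 43)*(l + D)) = 2*((43 + D)*(D + l)) = 2*(43 + D)*(D + l))
p = 4917216 (p = 6*((2*141² + 86*141 + 86*(-124) + 2*141*(-124))*131) = 6*((2*19881 + 12126 - 10664 - 34968)*131) = 6*((39762 + 12126 - 10664 - 34968)*131) = 6*(6256*131) = 6*819536 = 4917216)
X = -847313/815121 (X = -847313/((1927/3)*1269) = -847313/815121 ≈ -1.0395)
X - p = -847313/815121 - 1*4917216 = -847313/815121 - 4917216 = -4008126870449/815121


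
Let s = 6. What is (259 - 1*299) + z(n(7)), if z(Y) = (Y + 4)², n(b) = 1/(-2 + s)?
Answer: -351/16 ≈ -21.938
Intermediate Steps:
n(b) = ¼ (n(b) = 1/(-2 + 6) = 1/4 = ¼)
z(Y) = (4 + Y)²
(259 - 1*299) + z(n(7)) = (259 - 1*299) + (4 + ¼)² = (259 - 299) + (17/4)² = -40 + 289/16 = -351/16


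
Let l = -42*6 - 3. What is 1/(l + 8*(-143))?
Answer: -1/1399 ≈ -0.00071480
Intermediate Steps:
l = -255 (l = -252 - 3 = -255)
1/(l + 8*(-143)) = 1/(-255 + 8*(-143)) = 1/(-255 - 1144) = 1/(-1399) = -1/1399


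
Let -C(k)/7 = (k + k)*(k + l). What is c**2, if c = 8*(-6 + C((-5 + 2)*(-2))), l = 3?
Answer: 37161216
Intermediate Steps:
C(k) = -14*k*(3 + k) (C(k) = -7*(k + k)*(k + 3) = -7*2*k*(3 + k) = -14*k*(3 + k))
c = -6096 (c = 8*(-6 - 14*(-5 + 2)*(-2)*(3 + (-5 + 2)*(-2))) = 8*(-6 - 14*(-3*(-2))*(3 - 3*(-2))) = 8*(-6 - 14*6*(3 + 6)) = 8*(-6 - 14*6*9) = 8*(-6 - 756) = 8*(-762) = -6096)
c**2 = (-6096)**2 = 37161216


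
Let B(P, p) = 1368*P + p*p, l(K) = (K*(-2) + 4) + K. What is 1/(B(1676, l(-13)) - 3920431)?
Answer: -1/1627374 ≈ -6.1449e-7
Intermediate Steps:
l(K) = 4 - K (l(K) = (-2*K + 4) + K = (4 - 2*K) + K = 4 - K)
B(P, p) = p² + 1368*P (B(P, p) = 1368*P + p² = p² + 1368*P)
1/(B(1676, l(-13)) - 3920431) = 1/(((4 - 1*(-13))² + 1368*1676) - 3920431) = 1/(((4 + 13)² + 2292768) - 3920431) = 1/((17² + 2292768) - 3920431) = 1/((289 + 2292768) - 3920431) = 1/(2293057 - 3920431) = 1/(-1627374) = -1/1627374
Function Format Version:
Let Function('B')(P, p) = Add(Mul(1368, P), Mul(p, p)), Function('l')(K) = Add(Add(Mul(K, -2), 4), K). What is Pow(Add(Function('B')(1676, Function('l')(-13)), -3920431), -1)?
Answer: Rational(-1, 1627374) ≈ -6.1449e-7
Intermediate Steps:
Function('l')(K) = Add(4, Mul(-1, K)) (Function('l')(K) = Add(Add(Mul(-2, K), 4), K) = Add(Add(4, Mul(-2, K)), K) = Add(4, Mul(-1, K)))
Function('B')(P, p) = Add(Pow(p, 2), Mul(1368, P)) (Function('B')(P, p) = Add(Mul(1368, P), Pow(p, 2)) = Add(Pow(p, 2), Mul(1368, P)))
Pow(Add(Function('B')(1676, Function('l')(-13)), -3920431), -1) = Pow(Add(Add(Pow(Add(4, Mul(-1, -13)), 2), Mul(1368, 1676)), -3920431), -1) = Pow(Add(Add(Pow(Add(4, 13), 2), 2292768), -3920431), -1) = Pow(Add(Add(Pow(17, 2), 2292768), -3920431), -1) = Pow(Add(Add(289, 2292768), -3920431), -1) = Pow(Add(2293057, -3920431), -1) = Pow(-1627374, -1) = Rational(-1, 1627374)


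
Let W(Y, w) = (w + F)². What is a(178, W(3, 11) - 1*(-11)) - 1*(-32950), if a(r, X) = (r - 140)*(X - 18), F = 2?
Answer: 39106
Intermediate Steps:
W(Y, w) = (2 + w)² (W(Y, w) = (w + 2)² = (2 + w)²)
a(r, X) = (-140 + r)*(-18 + X)
a(178, W(3, 11) - 1*(-11)) - 1*(-32950) = (2520 - 140*((2 + 11)² - 1*(-11)) - 18*178 + ((2 + 11)² - 1*(-11))*178) - 1*(-32950) = (2520 - 140*(13² + 11) - 3204 + (13² + 11)*178) + 32950 = (2520 - 140*(169 + 11) - 3204 + (169 + 11)*178) + 32950 = (2520 - 140*180 - 3204 + 180*178) + 32950 = (2520 - 25200 - 3204 + 32040) + 32950 = 6156 + 32950 = 39106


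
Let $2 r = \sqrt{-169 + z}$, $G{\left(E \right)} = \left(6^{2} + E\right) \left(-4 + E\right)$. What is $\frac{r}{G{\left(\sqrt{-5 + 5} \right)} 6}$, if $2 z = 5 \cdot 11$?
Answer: $- \frac{i \sqrt{566}}{3456} \approx - 0.0068839 i$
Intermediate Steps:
$z = \frac{55}{2}$ ($z = \frac{5 \cdot 11}{2} = \frac{1}{2} \cdot 55 = \frac{55}{2} \approx 27.5$)
$G{\left(E \right)} = \left(-4 + E\right) \left(36 + E\right)$ ($G{\left(E \right)} = \left(36 + E\right) \left(-4 + E\right) = \left(-4 + E\right) \left(36 + E\right)$)
$r = \frac{i \sqrt{566}}{4}$ ($r = \frac{\sqrt{-169 + \frac{55}{2}}}{2} = \frac{\sqrt{- \frac{283}{2}}}{2} = \frac{\frac{1}{2} i \sqrt{566}}{2} = \frac{i \sqrt{566}}{4} \approx 5.9477 i$)
$\frac{r}{G{\left(\sqrt{-5 + 5} \right)} 6} = \frac{\frac{1}{4} i \sqrt{566}}{\left(-144 + \left(\sqrt{-5 + 5}\right)^{2} + 32 \sqrt{-5 + 5}\right) 6} = \frac{\frac{1}{4} i \sqrt{566}}{\left(-144 + \left(\sqrt{0}\right)^{2} + 32 \sqrt{0}\right) 6} = \frac{\frac{1}{4} i \sqrt{566}}{\left(-144 + 0^{2} + 32 \cdot 0\right) 6} = \frac{\frac{1}{4} i \sqrt{566}}{\left(-144 + 0 + 0\right) 6} = \frac{\frac{1}{4} i \sqrt{566}}{\left(-144\right) 6} = \frac{\frac{1}{4} i \sqrt{566}}{-864} = \frac{i \sqrt{566}}{4} \left(- \frac{1}{864}\right) = - \frac{i \sqrt{566}}{3456}$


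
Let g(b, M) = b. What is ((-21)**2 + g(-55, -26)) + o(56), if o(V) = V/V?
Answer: 387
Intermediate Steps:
o(V) = 1
((-21)**2 + g(-55, -26)) + o(56) = ((-21)**2 - 55) + 1 = (441 - 55) + 1 = 386 + 1 = 387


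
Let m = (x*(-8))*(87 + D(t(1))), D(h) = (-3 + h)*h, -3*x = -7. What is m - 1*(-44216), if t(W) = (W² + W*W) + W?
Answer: 42592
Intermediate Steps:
x = 7/3 (x = -⅓*(-7) = 7/3 ≈ 2.3333)
t(W) = W + 2*W² (t(W) = (W² + W²) + W = 2*W² + W = W + 2*W²)
D(h) = h*(-3 + h)
m = -1624 (m = ((7/3)*(-8))*(87 + (1*(1 + 2*1))*(-3 + 1*(1 + 2*1))) = -56*(87 + (1*(1 + 2))*(-3 + 1*(1 + 2)))/3 = -56*(87 + (1*3)*(-3 + 1*3))/3 = -56*(87 + 3*(-3 + 3))/3 = -56*(87 + 3*0)/3 = -56*(87 + 0)/3 = -56/3*87 = -1624)
m - 1*(-44216) = -1624 - 1*(-44216) = -1624 + 44216 = 42592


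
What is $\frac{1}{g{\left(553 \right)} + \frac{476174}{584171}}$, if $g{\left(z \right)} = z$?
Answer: $\frac{584171}{323522737} \approx 0.0018057$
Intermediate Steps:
$\frac{1}{g{\left(553 \right)} + \frac{476174}{584171}} = \frac{1}{553 + \frac{476174}{584171}} = \frac{1}{\frac{323522737}{584171}} = \frac{584171}{323522737}$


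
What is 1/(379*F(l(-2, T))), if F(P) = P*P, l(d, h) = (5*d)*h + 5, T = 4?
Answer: 1/464275 ≈ 2.1539e-6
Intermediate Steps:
l(d, h) = 5 + 5*d*h (l(d, h) = 5*d*h + 5 = 5 + 5*d*h)
F(P) = P²
1/(379*F(l(-2, T))) = 1/(379*(5 + 5*(-2)*4)²) = 1/(379*(5 - 40)²) = 1/(379*(-35)²) = 1/(379*1225) = 1/464275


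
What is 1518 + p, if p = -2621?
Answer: -1103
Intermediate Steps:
1518 + p = 1518 - 2621 = -1103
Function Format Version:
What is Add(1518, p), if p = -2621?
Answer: -1103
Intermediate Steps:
Add(1518, p) = Add(1518, -2621) = -1103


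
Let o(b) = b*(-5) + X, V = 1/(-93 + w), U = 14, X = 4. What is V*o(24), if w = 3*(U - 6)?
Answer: 116/69 ≈ 1.6812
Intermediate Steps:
w = 24 (w = 3*(14 - 6) = 3*8 = 24)
V = -1/69 (V = 1/(-93 + 24) = 1/(-69) = -1/69 ≈ -0.014493)
o(b) = 4 - 5*b (o(b) = b*(-5) + 4 = -5*b + 4 = 4 - 5*b)
V*o(24) = -(4 - 5*24)/69 = -(4 - 120)/69 = -1/69*(-116) = 116/69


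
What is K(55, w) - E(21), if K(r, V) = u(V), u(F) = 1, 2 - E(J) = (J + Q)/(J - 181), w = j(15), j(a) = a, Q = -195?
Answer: 7/80 ≈ 0.087500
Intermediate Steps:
w = 15
E(J) = 2 - (-195 + J)/(-181 + J) (E(J) = 2 - (J - 195)/(J - 181) = 2 - (-195 + J)/(-181 + J))
K(r, V) = 1
K(55, w) - E(21) = 1 - (-167 + 21)/(-181 + 21) = 1 - (-146)/(-160) = 1 - (-1)*(-146)/160 = 1 - 1*73/80 = 1 - 73/80 = 7/80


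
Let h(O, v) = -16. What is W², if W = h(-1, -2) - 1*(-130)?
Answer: 12996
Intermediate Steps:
W = 114 (W = -16 - 1*(-130) = -16 + 130 = 114)
W² = 114² = 12996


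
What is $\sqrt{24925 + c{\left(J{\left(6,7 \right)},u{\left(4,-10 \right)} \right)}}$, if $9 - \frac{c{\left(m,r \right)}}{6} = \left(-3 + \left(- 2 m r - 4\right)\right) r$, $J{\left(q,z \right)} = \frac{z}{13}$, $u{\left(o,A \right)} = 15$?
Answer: $\frac{\sqrt{4573621}}{13} \approx 164.51$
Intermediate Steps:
$J{\left(q,z \right)} = \frac{z}{13}$ ($J{\left(q,z \right)} = z \frac{1}{13} = \frac{z}{13}$)
$c{\left(m,r \right)} = 54 - 6 r \left(-7 - 2 m r\right)$ ($c{\left(m,r \right)} = 54 - 6 \left(-3 + \left(- 2 m r - 4\right)\right) r = 54 - 6 \left(-3 - \left(4 + 2 m r\right)\right) r = 54 - 6 \left(-7 - 2 m r\right) r = 54 - 6 r \left(-7 - 2 m r\right)$)
$\sqrt{24925 + c{\left(J{\left(6,7 \right)},u{\left(4,-10 \right)} \right)}} = \sqrt{24925 + \left(54 + 42 \cdot 15 + 12 \cdot \frac{1}{13} \cdot 7 \cdot 15^{2}\right)} = \sqrt{24925 + \left(54 + 630 + 12 \cdot \frac{7}{13} \cdot 225\right)} = \sqrt{24925 + \left(54 + 630 + \frac{18900}{13}\right)} = \sqrt{24925 + \frac{27792}{13}} = \sqrt{\frac{351817}{13}} = \frac{\sqrt{4573621}}{13}$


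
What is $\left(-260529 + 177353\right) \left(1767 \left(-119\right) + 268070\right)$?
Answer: $-4807323272$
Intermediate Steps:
$\left(-260529 + 177353\right) \left(1767 \left(-119\right) + 268070\right) = - 83176 \left(-210273 + 268070\right) = \left(-83176\right) 57797 = -4807323272$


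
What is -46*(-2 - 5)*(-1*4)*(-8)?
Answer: 10304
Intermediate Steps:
-46*(-2 - 5)*(-1*4)*(-8) = -(-322)*(-4)*(-8) = -46*28*(-8) = -1288*(-8) = 10304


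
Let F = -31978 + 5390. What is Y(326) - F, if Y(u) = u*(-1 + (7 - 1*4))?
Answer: 27240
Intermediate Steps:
F = -26588
Y(u) = 2*u (Y(u) = u*(-1 + (7 - 4)) = u*(-1 + 3) = u*2 = 2*u)
Y(326) - F = 2*326 - 1*(-26588) = 652 + 26588 = 27240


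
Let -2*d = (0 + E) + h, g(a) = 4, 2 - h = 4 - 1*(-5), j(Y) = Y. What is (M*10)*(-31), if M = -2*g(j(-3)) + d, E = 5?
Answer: 2170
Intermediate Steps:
h = -7 (h = 2 - (4 - 1*(-5)) = 2 - (4 + 5) = 2 - 1*9 = 2 - 9 = -7)
d = 1 (d = -((0 + 5) - 7)/2 = -(5 - 7)/2 = -½*(-2) = 1)
M = -7 (M = -2*4 + 1 = -8 + 1 = -7)
(M*10)*(-31) = -7*10*(-31) = -70*(-31) = 2170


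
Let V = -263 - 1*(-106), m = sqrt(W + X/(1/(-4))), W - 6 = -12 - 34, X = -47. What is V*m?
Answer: -314*sqrt(37) ≈ -1910.0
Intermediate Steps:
W = -40 (W = 6 + (-12 - 34) = 6 - 46 = -40)
m = 2*sqrt(37) (m = sqrt(-40 - 47/(1/(-4))) = sqrt(-40 - 47/(-1/4)) = sqrt(-40 - 47*(-4)) = sqrt(-40 + 188) = sqrt(148) = 2*sqrt(37) ≈ 12.166)
V = -157 (V = -263 + 106 = -157)
V*m = -314*sqrt(37)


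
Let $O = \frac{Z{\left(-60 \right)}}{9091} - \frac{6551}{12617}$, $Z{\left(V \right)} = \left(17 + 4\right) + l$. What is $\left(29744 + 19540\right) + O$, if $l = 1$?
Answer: $\frac{5652872051181}{114701147} \approx 49284.0$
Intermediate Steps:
$Z{\left(V \right)} = 22$ ($Z{\left(V \right)} = \left(17 + 4\right) + 1 = 21 + 1 = 22$)
$O = - \frac{59277567}{114701147}$ ($O = \frac{22}{9091} - \frac{6551}{12617} = - \frac{59277567}{114701147} \approx -0.5168$)
$\left(29744 + 19540\right) + O = \left(29744 + 19540\right) - \frac{59277567}{114701147} = 49284 - \frac{59277567}{114701147} = \frac{5652872051181}{114701147}$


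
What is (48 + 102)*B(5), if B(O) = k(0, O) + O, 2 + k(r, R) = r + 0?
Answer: 450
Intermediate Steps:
k(r, R) = -2 + r (k(r, R) = -2 + (r + 0) = -2 + r)
B(O) = -2 + O (B(O) = (-2 + 0) + O = -2 + O)
(48 + 102)*B(5) = (48 + 102)*(-2 + 5) = 150*3 = 450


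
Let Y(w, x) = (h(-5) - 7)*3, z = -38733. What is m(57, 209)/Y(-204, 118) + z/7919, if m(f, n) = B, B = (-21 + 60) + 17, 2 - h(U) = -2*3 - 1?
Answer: 105533/23757 ≈ 4.4422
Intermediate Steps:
h(U) = 9 (h(U) = 2 - (-2*3 - 1) = 2 - (-6 - 1) = 2 - 1*(-7) = 2 + 7 = 9)
B = 56 (B = 39 + 17 = 56)
Y(w, x) = 6 (Y(w, x) = (9 - 7)*3 = 2*3 = 6)
m(f, n) = 56
m(57, 209)/Y(-204, 118) + z/7919 = 56/6 - 38733/7919 = 56*(⅙) - 38733*1/7919 = 28/3 - 38733/7919 = 105533/23757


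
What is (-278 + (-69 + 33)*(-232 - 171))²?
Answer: 202492900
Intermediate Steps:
(-278 + (-69 + 33)*(-232 - 171))² = (-278 - 36*(-403))² = (-278 + 14508)² = 14230² = 202492900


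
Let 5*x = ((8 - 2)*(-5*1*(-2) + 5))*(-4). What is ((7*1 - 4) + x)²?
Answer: 4761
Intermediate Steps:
x = -72 (x = (((8 - 2)*(-5*1*(-2) + 5))*(-4))/5 = ((6*(-5*(-2) + 5))*(-4))/5 = ((6*(-1*(-10) + 5))*(-4))/5 = ((6*(10 + 5))*(-4))/5 = ((6*15)*(-4))/5 = (90*(-4))/5 = (⅕)*(-360) = -72)
((7*1 - 4) + x)² = ((7*1 - 4) - 72)² = ((7 - 4) - 72)² = (3 - 72)² = (-69)² = 4761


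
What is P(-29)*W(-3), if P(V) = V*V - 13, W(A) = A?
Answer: -2484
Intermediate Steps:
P(V) = -13 + V² (P(V) = V² - 13 = -13 + V²)
P(-29)*W(-3) = (-13 + (-29)²)*(-3) = (-13 + 841)*(-3) = 828*(-3) = -2484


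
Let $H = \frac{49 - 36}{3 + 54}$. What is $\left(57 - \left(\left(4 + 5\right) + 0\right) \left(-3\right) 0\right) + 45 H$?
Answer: $\frac{1278}{19} \approx 67.263$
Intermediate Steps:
$H = \frac{13}{57} \approx 0.22807$
$\left(57 - \left(\left(4 + 5\right) + 0\right) \left(-3\right) 0\right) + 45 H = \left(57 - \left(\left(4 + 5\right) + 0\right) \left(-3\right) 0\right) + 45 \cdot \frac{13}{57} = \left(57 - \left(9 + 0\right) \left(-3\right) 0\right) + \frac{195}{19} = \left(57 - 9 \left(-3\right) 0\right) + \frac{195}{19} = \left(57 - \left(-27\right) 0\right) + \frac{195}{19} = \left(57 - 0\right) + \frac{195}{19} = \left(57 + 0\right) + \frac{195}{19} = 57 + \frac{195}{19} = \frac{1278}{19}$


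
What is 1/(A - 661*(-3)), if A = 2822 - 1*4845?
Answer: -1/40 ≈ -0.025000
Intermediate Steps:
A = -2023 (A = 2822 - 4845 = -2023)
1/(A - 661*(-3)) = 1/(-2023 - 661*(-3)) = 1/(-2023 + 1983) = 1/(-40) = -1/40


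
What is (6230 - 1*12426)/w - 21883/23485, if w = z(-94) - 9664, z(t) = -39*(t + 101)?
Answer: -71938311/233370445 ≈ -0.30826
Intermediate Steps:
z(t) = -3939 - 39*t (z(t) = -39*(101 + t) = -3939 - 39*t)
w = -9937 (w = (-3939 - 39*(-94)) - 9664 = (-3939 + 3666) - 9664 = -273 - 9664 = -9937)
(6230 - 1*12426)/w - 21883/23485 = (6230 - 1*12426)/(-9937) - 21883/23485 = (6230 - 12426)*(-1/9937) - 21883*1/23485 = -6196*(-1/9937) - 21883/23485 = 6196/9937 - 21883/23485 = -71938311/233370445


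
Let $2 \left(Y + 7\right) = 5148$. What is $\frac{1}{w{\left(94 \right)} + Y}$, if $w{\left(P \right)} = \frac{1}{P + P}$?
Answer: $\frac{188}{482597} \approx 0.00038956$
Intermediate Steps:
$Y = 2567$ ($Y = -7 + \frac{1}{2} \cdot 5148 = -7 + 2574 = 2567$)
$w{\left(P \right)} = \frac{1}{2 P}$
$\frac{1}{w{\left(94 \right)} + Y} = \frac{1}{\frac{1}{2 \cdot 94} + 2567} = \frac{1}{\frac{1}{2} \cdot \frac{1}{94} + 2567} = \frac{1}{\frac{1}{188} + 2567} = \frac{1}{\frac{482597}{188}} = \frac{188}{482597}$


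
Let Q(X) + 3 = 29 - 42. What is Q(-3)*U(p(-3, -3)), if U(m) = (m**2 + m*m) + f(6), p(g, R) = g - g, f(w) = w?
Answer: -96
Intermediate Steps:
p(g, R) = 0
U(m) = 6 + 2*m**2 (U(m) = (m**2 + m*m) + 6 = (m**2 + m**2) + 6 = 2*m**2 + 6 = 6 + 2*m**2)
Q(X) = -16 (Q(X) = -3 + (29 - 42) = -3 - 13 = -16)
Q(-3)*U(p(-3, -3)) = -16*(6 + 2*0**2) = -16*(6 + 2*0) = -16*(6 + 0) = -16*6 = -96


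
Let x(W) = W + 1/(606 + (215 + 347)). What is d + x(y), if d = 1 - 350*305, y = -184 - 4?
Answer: -124902415/1168 ≈ -1.0694e+5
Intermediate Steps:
y = -188
d = -106749 (d = 1 - 106750 = -106749)
x(W) = 1/1168 + W (x(W) = W + 1/(606 + 562) = W + 1/1168 = 1/1168 + W)
d + x(y) = -106749 + (1/1168 - 188) = -106749 - 219583/1168 = -124902415/1168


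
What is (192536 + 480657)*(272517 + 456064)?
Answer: 490475629133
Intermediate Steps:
(192536 + 480657)*(272517 + 456064) = 673193*728581 = 490475629133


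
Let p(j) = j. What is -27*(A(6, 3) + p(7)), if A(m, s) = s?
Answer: -270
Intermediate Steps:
-27*(A(6, 3) + p(7)) = -27*(3 + 7) = -27*10 = -270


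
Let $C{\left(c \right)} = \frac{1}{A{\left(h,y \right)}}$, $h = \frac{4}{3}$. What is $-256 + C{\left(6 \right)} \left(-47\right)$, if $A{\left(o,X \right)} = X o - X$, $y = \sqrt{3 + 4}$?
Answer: $-256 - \frac{141 \sqrt{7}}{7} \approx -309.29$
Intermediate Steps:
$h = \frac{4}{3}$ ($h = 4 \cdot \frac{1}{3} = \frac{4}{3} \approx 1.3333$)
$y = \sqrt{7} \approx 2.6458$
$A{\left(o,X \right)} = - X + X o$
$C{\left(c \right)} = \frac{3 \sqrt{7}}{7}$ ($C{\left(c \right)} = \frac{1}{\sqrt{7} \left(-1 + \frac{4}{3}\right)} = \frac{1}{\sqrt{7} \cdot \frac{1}{3}} = \frac{1}{\frac{1}{3} \sqrt{7}} = \frac{3 \sqrt{7}}{7}$)
$-256 + C{\left(6 \right)} \left(-47\right) = -256 + \frac{3 \sqrt{7}}{7} \left(-47\right) = -256 - \frac{141 \sqrt{7}}{7}$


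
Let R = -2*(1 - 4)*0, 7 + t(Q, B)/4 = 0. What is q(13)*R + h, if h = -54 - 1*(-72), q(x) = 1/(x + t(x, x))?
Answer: 18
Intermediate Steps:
t(Q, B) = -28 (t(Q, B) = -28 + 4*0 = -28 + 0 = -28)
q(x) = 1/(-28 + x) (q(x) = 1/(x - 28) = 1/(-28 + x))
R = 0 (R = -2*(-3)*0 = 6*0 = 0)
h = 18 (h = -54 + 72 = 18)
q(13)*R + h = 0/(-28 + 13) + 18 = 0/(-15) + 18 = -1/15*0 + 18 = 0 + 18 = 18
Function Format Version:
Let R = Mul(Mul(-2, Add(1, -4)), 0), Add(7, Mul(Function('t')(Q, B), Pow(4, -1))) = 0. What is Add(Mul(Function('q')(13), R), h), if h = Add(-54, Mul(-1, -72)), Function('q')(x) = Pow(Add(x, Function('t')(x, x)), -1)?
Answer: 18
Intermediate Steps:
Function('t')(Q, B) = -28 (Function('t')(Q, B) = Add(-28, Mul(4, 0)) = Add(-28, 0) = -28)
Function('q')(x) = Pow(Add(-28, x), -1) (Function('q')(x) = Pow(Add(x, -28), -1) = Pow(Add(-28, x), -1))
R = 0 (R = Mul(Mul(-2, -3), 0) = Mul(6, 0) = 0)
h = 18 (h = Add(-54, 72) = 18)
Add(Mul(Function('q')(13), R), h) = Add(Mul(Pow(Add(-28, 13), -1), 0), 18) = Add(Mul(Pow(-15, -1), 0), 18) = Add(Mul(Rational(-1, 15), 0), 18) = Add(0, 18) = 18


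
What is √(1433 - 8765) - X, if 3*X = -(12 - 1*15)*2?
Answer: -2 + 2*I*√1833 ≈ -2.0 + 85.627*I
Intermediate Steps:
X = 2 (X = (-(12 - 1*15)*2)/3 = (-(12 - 15)*2)/3 = (-1*(-3)*2)/3 = (3*2)/3 = (⅓)*6 = 2)
√(1433 - 8765) - X = √(1433 - 8765) - 1*2 = √(-7332) - 2 = 2*I*√1833 - 2 = -2 + 2*I*√1833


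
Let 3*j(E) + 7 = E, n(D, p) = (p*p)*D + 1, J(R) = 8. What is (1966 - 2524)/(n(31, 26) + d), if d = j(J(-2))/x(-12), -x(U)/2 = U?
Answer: -40176/1508905 ≈ -0.026626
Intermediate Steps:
x(U) = -2*U
n(D, p) = 1 + D*p**2 (n(D, p) = p**2*D + 1 = D*p**2 + 1 = 1 + D*p**2)
j(E) = -7/3 + E/3
d = 1/72 (d = (-7/3 + (1/3)*8)/((-2*(-12))) = (-7/3 + 8/3)/24 = (1/3)*(1/24) = 1/72 ≈ 0.013889)
(1966 - 2524)/(n(31, 26) + d) = (1966 - 2524)/((1 + 31*26**2) + 1/72) = -558/((1 + 31*676) + 1/72) = -558/((1 + 20956) + 1/72) = -558/(20957 + 1/72) = -558/1508905/72 = -558*72/1508905 = -40176/1508905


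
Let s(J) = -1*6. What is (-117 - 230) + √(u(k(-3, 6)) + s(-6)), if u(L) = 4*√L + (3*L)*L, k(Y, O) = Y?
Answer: -347 + √(21 + 4*I*√3) ≈ -342.36 + 0.7461*I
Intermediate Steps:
s(J) = -6
u(L) = 3*L² + 4*√L (u(L) = 4*√L + 3*L² = 3*L² + 4*√L)
(-117 - 230) + √(u(k(-3, 6)) + s(-6)) = (-117 - 230) + √((3*(-3)² + 4*√(-3)) - 6) = -347 + √((3*9 + 4*(I*√3)) - 6) = -347 + √((27 + 4*I*√3) - 6) = -347 + √(21 + 4*I*√3)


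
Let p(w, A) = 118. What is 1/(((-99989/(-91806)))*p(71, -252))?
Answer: 45903/5899351 ≈ 0.0077810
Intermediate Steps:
1/(((-99989/(-91806)))*p(71, -252)) = 1/(-99989/(-91806)*118) = (1/118)/(-99989*(-1/91806)) = (1/118)/(99989/91806) = (91806/99989)*(1/118) = 45903/5899351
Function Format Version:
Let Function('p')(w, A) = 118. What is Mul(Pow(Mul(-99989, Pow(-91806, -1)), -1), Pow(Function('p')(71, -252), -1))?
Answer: Rational(45903, 5899351) ≈ 0.0077810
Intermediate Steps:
Mul(Pow(Mul(-99989, Pow(-91806, -1)), -1), Pow(Function('p')(71, -252), -1)) = Mul(Pow(Mul(-99989, Pow(-91806, -1)), -1), Pow(118, -1)) = Mul(Pow(Mul(-99989, Rational(-1, 91806)), -1), Rational(1, 118)) = Mul(Pow(Rational(99989, 91806), -1), Rational(1, 118)) = Mul(Rational(91806, 99989), Rational(1, 118)) = Rational(45903, 5899351)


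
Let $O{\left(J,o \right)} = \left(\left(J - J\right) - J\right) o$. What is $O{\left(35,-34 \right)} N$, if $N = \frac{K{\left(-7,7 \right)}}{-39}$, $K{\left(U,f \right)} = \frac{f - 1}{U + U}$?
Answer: $\frac{170}{13} \approx 13.077$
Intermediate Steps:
$O{\left(J,o \right)} = - J o$ ($O{\left(J,o \right)} = \left(0 - J\right) o = - J o$)
$K{\left(U,f \right)} = \frac{-1 + f}{2 U}$
$N = \frac{1}{91}$ ($N = \frac{\frac{1}{2} \frac{1}{-7} \left(-1 + 7\right)}{-39} = \frac{1}{2} \left(- \frac{1}{7}\right) 6 \left(- \frac{1}{39}\right) = \left(- \frac{3}{7}\right) \left(- \frac{1}{39}\right) = \frac{1}{91} \approx 0.010989$)
$O{\left(35,-34 \right)} N = \left(-1\right) 35 \left(-34\right) \frac{1}{91} = 1190 \cdot \frac{1}{91} = \frac{170}{13}$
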